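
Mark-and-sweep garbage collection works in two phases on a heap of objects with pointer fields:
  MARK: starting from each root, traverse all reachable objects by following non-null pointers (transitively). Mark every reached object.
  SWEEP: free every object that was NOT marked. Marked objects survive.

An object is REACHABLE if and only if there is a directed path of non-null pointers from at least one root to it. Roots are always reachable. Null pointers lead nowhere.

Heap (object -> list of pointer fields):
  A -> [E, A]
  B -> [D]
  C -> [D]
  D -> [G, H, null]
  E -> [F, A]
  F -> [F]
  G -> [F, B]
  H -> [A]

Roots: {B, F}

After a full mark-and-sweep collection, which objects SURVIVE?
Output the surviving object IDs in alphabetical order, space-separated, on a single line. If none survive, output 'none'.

Answer: A B D E F G H

Derivation:
Roots: B F
Mark B: refs=D, marked=B
Mark F: refs=F, marked=B F
Mark D: refs=G H null, marked=B D F
Mark G: refs=F B, marked=B D F G
Mark H: refs=A, marked=B D F G H
Mark A: refs=E A, marked=A B D F G H
Mark E: refs=F A, marked=A B D E F G H
Unmarked (collected): C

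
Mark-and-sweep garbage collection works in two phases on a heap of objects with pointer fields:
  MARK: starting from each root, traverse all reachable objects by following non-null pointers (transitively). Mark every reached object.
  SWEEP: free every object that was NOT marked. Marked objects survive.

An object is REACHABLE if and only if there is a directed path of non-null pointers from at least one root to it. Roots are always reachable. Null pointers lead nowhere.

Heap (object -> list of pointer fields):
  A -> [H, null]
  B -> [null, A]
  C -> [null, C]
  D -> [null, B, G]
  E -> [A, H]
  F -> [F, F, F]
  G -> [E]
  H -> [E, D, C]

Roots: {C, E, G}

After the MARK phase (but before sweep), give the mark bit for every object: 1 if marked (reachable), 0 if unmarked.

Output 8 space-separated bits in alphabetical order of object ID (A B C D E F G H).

Answer: 1 1 1 1 1 0 1 1

Derivation:
Roots: C E G
Mark C: refs=null C, marked=C
Mark E: refs=A H, marked=C E
Mark G: refs=E, marked=C E G
Mark A: refs=H null, marked=A C E G
Mark H: refs=E D C, marked=A C E G H
Mark D: refs=null B G, marked=A C D E G H
Mark B: refs=null A, marked=A B C D E G H
Unmarked (collected): F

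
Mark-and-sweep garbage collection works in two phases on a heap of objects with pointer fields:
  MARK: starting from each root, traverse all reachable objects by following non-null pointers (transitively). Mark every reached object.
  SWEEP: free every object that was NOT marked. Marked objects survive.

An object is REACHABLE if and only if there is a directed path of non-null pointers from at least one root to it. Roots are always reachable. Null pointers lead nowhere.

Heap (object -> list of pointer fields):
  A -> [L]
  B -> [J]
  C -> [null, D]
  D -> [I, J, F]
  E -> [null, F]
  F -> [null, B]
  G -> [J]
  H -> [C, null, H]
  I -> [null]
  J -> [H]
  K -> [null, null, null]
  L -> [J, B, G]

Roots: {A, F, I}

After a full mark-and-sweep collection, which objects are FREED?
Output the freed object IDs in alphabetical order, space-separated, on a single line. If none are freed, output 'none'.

Roots: A F I
Mark A: refs=L, marked=A
Mark F: refs=null B, marked=A F
Mark I: refs=null, marked=A F I
Mark L: refs=J B G, marked=A F I L
Mark B: refs=J, marked=A B F I L
Mark J: refs=H, marked=A B F I J L
Mark G: refs=J, marked=A B F G I J L
Mark H: refs=C null H, marked=A B F G H I J L
Mark C: refs=null D, marked=A B C F G H I J L
Mark D: refs=I J F, marked=A B C D F G H I J L
Unmarked (collected): E K

Answer: E K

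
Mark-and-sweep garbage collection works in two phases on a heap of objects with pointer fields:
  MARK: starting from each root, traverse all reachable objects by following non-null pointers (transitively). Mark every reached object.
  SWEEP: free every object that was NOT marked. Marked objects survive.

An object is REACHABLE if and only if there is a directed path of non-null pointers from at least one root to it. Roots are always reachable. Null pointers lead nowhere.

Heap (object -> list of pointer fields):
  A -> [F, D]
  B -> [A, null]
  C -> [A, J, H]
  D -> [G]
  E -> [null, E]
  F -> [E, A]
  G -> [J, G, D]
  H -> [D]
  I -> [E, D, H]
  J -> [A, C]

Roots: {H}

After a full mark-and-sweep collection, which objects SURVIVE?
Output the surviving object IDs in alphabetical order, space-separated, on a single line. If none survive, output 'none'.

Answer: A C D E F G H J

Derivation:
Roots: H
Mark H: refs=D, marked=H
Mark D: refs=G, marked=D H
Mark G: refs=J G D, marked=D G H
Mark J: refs=A C, marked=D G H J
Mark A: refs=F D, marked=A D G H J
Mark C: refs=A J H, marked=A C D G H J
Mark F: refs=E A, marked=A C D F G H J
Mark E: refs=null E, marked=A C D E F G H J
Unmarked (collected): B I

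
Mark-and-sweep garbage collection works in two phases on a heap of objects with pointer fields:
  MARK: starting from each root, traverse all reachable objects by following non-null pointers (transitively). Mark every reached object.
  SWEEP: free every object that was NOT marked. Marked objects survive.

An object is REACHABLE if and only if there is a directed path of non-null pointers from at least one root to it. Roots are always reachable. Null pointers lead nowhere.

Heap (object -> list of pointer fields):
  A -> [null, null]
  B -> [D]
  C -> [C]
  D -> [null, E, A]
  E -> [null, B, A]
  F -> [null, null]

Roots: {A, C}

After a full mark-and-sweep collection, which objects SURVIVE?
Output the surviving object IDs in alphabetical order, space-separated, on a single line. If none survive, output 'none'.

Roots: A C
Mark A: refs=null null, marked=A
Mark C: refs=C, marked=A C
Unmarked (collected): B D E F

Answer: A C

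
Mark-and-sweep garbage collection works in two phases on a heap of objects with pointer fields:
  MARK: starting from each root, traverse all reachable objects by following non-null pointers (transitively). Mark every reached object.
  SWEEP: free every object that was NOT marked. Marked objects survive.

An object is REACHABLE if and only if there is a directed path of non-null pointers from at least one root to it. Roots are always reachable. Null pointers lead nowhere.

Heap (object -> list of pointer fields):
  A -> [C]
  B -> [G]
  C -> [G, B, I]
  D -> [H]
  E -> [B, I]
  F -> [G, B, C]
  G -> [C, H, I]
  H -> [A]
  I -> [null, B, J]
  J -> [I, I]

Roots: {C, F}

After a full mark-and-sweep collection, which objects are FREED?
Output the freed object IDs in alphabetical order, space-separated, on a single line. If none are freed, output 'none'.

Roots: C F
Mark C: refs=G B I, marked=C
Mark F: refs=G B C, marked=C F
Mark G: refs=C H I, marked=C F G
Mark B: refs=G, marked=B C F G
Mark I: refs=null B J, marked=B C F G I
Mark H: refs=A, marked=B C F G H I
Mark J: refs=I I, marked=B C F G H I J
Mark A: refs=C, marked=A B C F G H I J
Unmarked (collected): D E

Answer: D E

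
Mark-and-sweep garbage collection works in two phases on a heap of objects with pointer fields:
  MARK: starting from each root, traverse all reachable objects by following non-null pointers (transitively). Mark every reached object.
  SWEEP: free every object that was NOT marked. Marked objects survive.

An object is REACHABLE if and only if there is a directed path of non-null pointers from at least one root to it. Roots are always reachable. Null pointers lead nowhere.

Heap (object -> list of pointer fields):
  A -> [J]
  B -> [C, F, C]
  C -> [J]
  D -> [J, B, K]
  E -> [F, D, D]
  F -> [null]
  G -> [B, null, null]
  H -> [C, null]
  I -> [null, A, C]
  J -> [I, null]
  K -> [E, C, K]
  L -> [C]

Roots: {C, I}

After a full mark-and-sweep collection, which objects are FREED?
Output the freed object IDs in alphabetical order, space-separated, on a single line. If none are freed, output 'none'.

Answer: B D E F G H K L

Derivation:
Roots: C I
Mark C: refs=J, marked=C
Mark I: refs=null A C, marked=C I
Mark J: refs=I null, marked=C I J
Mark A: refs=J, marked=A C I J
Unmarked (collected): B D E F G H K L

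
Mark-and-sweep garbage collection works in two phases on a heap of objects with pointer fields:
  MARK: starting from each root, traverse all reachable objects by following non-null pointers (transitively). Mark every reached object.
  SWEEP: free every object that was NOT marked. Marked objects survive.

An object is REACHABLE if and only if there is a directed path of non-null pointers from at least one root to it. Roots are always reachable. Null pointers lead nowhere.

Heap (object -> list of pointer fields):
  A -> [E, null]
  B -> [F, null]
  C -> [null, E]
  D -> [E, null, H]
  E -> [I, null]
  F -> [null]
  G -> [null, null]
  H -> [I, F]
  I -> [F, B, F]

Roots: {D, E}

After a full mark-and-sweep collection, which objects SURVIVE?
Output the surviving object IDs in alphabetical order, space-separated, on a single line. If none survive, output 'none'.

Answer: B D E F H I

Derivation:
Roots: D E
Mark D: refs=E null H, marked=D
Mark E: refs=I null, marked=D E
Mark H: refs=I F, marked=D E H
Mark I: refs=F B F, marked=D E H I
Mark F: refs=null, marked=D E F H I
Mark B: refs=F null, marked=B D E F H I
Unmarked (collected): A C G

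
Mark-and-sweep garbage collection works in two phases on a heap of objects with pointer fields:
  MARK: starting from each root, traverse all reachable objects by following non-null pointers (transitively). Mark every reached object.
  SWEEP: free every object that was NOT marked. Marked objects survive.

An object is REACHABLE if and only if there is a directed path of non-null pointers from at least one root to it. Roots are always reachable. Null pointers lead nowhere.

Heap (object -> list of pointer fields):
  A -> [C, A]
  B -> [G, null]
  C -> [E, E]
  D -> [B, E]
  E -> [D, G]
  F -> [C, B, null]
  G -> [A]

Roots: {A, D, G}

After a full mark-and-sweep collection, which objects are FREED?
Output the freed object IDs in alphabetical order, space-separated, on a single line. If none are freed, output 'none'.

Answer: F

Derivation:
Roots: A D G
Mark A: refs=C A, marked=A
Mark D: refs=B E, marked=A D
Mark G: refs=A, marked=A D G
Mark C: refs=E E, marked=A C D G
Mark B: refs=G null, marked=A B C D G
Mark E: refs=D G, marked=A B C D E G
Unmarked (collected): F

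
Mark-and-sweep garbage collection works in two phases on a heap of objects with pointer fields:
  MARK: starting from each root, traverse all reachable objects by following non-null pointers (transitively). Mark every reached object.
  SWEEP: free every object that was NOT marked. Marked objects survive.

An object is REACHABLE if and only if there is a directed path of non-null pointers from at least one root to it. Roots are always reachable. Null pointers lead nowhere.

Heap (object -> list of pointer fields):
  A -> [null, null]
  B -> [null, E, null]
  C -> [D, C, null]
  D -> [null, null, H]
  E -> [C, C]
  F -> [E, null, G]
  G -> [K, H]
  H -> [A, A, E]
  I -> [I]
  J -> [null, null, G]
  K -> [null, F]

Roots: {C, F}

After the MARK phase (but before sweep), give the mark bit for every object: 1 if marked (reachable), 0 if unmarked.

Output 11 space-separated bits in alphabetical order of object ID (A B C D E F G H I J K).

Roots: C F
Mark C: refs=D C null, marked=C
Mark F: refs=E null G, marked=C F
Mark D: refs=null null H, marked=C D F
Mark E: refs=C C, marked=C D E F
Mark G: refs=K H, marked=C D E F G
Mark H: refs=A A E, marked=C D E F G H
Mark K: refs=null F, marked=C D E F G H K
Mark A: refs=null null, marked=A C D E F G H K
Unmarked (collected): B I J

Answer: 1 0 1 1 1 1 1 1 0 0 1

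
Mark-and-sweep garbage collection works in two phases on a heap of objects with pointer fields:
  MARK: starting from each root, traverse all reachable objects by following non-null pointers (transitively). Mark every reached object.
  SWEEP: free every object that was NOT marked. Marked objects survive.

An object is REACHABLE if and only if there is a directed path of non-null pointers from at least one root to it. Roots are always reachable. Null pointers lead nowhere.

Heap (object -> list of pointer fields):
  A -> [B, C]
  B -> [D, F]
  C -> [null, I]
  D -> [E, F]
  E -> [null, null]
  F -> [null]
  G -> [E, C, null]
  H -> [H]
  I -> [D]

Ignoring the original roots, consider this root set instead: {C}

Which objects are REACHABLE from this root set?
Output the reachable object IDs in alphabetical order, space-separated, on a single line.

Roots: C
Mark C: refs=null I, marked=C
Mark I: refs=D, marked=C I
Mark D: refs=E F, marked=C D I
Mark E: refs=null null, marked=C D E I
Mark F: refs=null, marked=C D E F I
Unmarked (collected): A B G H

Answer: C D E F I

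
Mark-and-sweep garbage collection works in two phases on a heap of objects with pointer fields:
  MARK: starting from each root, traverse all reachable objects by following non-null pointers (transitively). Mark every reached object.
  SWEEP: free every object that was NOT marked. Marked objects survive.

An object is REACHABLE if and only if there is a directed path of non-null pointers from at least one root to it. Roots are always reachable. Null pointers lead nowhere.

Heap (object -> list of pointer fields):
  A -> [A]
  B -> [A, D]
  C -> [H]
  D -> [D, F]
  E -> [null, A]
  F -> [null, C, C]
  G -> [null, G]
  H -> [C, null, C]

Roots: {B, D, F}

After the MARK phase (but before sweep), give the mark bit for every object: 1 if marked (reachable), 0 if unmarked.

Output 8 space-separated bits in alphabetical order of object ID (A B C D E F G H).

Answer: 1 1 1 1 0 1 0 1

Derivation:
Roots: B D F
Mark B: refs=A D, marked=B
Mark D: refs=D F, marked=B D
Mark F: refs=null C C, marked=B D F
Mark A: refs=A, marked=A B D F
Mark C: refs=H, marked=A B C D F
Mark H: refs=C null C, marked=A B C D F H
Unmarked (collected): E G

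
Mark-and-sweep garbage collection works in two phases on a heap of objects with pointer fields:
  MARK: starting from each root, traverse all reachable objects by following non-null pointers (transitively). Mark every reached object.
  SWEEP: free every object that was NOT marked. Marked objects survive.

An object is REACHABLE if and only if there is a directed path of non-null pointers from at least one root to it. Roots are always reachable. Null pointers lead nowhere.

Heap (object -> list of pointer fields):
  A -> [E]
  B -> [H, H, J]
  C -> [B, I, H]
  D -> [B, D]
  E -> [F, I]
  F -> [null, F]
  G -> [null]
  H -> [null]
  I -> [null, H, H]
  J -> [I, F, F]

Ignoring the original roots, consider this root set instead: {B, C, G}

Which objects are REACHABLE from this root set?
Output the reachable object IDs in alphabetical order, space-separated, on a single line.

Roots: B C G
Mark B: refs=H H J, marked=B
Mark C: refs=B I H, marked=B C
Mark G: refs=null, marked=B C G
Mark H: refs=null, marked=B C G H
Mark J: refs=I F F, marked=B C G H J
Mark I: refs=null H H, marked=B C G H I J
Mark F: refs=null F, marked=B C F G H I J
Unmarked (collected): A D E

Answer: B C F G H I J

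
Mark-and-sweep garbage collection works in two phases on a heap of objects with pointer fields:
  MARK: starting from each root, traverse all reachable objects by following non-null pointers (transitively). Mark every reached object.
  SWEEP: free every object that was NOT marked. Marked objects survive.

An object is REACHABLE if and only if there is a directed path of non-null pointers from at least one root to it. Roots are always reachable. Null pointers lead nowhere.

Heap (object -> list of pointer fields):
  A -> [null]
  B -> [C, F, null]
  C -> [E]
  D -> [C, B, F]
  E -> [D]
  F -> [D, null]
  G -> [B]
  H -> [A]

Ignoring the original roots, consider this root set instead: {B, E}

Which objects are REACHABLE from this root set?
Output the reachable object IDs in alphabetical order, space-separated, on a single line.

Answer: B C D E F

Derivation:
Roots: B E
Mark B: refs=C F null, marked=B
Mark E: refs=D, marked=B E
Mark C: refs=E, marked=B C E
Mark F: refs=D null, marked=B C E F
Mark D: refs=C B F, marked=B C D E F
Unmarked (collected): A G H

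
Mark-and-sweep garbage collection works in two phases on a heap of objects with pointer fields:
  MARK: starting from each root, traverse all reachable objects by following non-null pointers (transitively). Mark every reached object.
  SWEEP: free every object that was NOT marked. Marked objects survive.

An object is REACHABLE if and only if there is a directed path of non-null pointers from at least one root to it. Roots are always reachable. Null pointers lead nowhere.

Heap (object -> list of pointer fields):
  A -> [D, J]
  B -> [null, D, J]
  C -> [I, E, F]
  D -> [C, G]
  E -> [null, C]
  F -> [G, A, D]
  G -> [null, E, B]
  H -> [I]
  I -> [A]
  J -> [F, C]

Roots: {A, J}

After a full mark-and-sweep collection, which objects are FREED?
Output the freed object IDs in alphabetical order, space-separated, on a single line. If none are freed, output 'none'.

Answer: H

Derivation:
Roots: A J
Mark A: refs=D J, marked=A
Mark J: refs=F C, marked=A J
Mark D: refs=C G, marked=A D J
Mark F: refs=G A D, marked=A D F J
Mark C: refs=I E F, marked=A C D F J
Mark G: refs=null E B, marked=A C D F G J
Mark I: refs=A, marked=A C D F G I J
Mark E: refs=null C, marked=A C D E F G I J
Mark B: refs=null D J, marked=A B C D E F G I J
Unmarked (collected): H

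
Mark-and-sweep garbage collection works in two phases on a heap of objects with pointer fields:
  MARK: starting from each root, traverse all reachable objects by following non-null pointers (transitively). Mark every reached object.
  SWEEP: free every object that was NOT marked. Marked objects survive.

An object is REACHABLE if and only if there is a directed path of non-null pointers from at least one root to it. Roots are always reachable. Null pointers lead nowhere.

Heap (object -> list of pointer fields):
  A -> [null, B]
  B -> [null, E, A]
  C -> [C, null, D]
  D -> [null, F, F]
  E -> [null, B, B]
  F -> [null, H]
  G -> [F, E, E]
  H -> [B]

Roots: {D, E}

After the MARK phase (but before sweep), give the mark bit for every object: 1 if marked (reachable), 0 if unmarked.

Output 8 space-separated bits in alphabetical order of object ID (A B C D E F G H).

Answer: 1 1 0 1 1 1 0 1

Derivation:
Roots: D E
Mark D: refs=null F F, marked=D
Mark E: refs=null B B, marked=D E
Mark F: refs=null H, marked=D E F
Mark B: refs=null E A, marked=B D E F
Mark H: refs=B, marked=B D E F H
Mark A: refs=null B, marked=A B D E F H
Unmarked (collected): C G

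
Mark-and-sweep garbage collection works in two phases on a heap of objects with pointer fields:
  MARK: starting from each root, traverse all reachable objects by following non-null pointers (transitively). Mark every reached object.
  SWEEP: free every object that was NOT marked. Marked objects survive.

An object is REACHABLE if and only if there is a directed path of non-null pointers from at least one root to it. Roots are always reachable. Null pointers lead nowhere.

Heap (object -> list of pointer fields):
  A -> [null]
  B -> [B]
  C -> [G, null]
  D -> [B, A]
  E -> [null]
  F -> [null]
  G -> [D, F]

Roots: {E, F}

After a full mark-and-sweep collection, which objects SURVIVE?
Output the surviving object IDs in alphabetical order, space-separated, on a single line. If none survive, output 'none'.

Roots: E F
Mark E: refs=null, marked=E
Mark F: refs=null, marked=E F
Unmarked (collected): A B C D G

Answer: E F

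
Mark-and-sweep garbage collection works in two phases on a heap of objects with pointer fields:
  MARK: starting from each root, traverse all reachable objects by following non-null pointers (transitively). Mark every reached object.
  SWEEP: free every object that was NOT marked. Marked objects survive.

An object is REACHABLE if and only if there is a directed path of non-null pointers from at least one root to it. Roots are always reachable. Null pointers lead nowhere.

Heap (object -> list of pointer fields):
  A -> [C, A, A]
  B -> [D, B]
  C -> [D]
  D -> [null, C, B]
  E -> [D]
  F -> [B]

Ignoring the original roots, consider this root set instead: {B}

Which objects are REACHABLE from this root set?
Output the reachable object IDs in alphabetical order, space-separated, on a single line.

Answer: B C D

Derivation:
Roots: B
Mark B: refs=D B, marked=B
Mark D: refs=null C B, marked=B D
Mark C: refs=D, marked=B C D
Unmarked (collected): A E F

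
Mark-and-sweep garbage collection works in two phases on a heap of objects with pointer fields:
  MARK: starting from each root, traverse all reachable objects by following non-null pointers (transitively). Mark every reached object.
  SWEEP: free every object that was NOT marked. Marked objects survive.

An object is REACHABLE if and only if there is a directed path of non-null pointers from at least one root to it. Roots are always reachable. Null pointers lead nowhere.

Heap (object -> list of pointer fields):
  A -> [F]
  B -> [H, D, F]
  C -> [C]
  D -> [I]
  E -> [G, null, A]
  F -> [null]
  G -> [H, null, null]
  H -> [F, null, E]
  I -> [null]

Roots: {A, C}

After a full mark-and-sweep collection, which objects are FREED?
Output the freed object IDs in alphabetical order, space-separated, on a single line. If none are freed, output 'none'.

Answer: B D E G H I

Derivation:
Roots: A C
Mark A: refs=F, marked=A
Mark C: refs=C, marked=A C
Mark F: refs=null, marked=A C F
Unmarked (collected): B D E G H I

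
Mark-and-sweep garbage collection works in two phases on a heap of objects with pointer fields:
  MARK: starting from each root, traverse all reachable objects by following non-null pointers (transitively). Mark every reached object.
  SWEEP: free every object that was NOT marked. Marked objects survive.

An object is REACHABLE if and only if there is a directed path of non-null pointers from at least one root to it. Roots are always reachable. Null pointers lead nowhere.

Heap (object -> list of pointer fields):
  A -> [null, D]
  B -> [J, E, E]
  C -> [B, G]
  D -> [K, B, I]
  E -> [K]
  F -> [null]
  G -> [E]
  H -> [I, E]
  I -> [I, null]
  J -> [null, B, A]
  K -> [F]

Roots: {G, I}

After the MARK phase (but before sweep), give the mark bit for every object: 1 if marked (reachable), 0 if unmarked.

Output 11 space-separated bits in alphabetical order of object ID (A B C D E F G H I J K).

Answer: 0 0 0 0 1 1 1 0 1 0 1

Derivation:
Roots: G I
Mark G: refs=E, marked=G
Mark I: refs=I null, marked=G I
Mark E: refs=K, marked=E G I
Mark K: refs=F, marked=E G I K
Mark F: refs=null, marked=E F G I K
Unmarked (collected): A B C D H J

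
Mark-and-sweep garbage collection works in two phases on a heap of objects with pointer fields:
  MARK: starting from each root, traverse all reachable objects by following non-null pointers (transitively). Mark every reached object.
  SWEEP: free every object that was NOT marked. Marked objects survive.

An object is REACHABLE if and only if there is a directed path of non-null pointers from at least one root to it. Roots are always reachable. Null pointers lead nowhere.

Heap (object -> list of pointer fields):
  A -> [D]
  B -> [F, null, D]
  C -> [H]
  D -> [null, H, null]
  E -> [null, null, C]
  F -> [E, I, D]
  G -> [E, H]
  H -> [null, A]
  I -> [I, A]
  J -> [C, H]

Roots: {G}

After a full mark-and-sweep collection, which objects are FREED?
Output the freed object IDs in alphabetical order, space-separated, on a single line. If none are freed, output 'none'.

Roots: G
Mark G: refs=E H, marked=G
Mark E: refs=null null C, marked=E G
Mark H: refs=null A, marked=E G H
Mark C: refs=H, marked=C E G H
Mark A: refs=D, marked=A C E G H
Mark D: refs=null H null, marked=A C D E G H
Unmarked (collected): B F I J

Answer: B F I J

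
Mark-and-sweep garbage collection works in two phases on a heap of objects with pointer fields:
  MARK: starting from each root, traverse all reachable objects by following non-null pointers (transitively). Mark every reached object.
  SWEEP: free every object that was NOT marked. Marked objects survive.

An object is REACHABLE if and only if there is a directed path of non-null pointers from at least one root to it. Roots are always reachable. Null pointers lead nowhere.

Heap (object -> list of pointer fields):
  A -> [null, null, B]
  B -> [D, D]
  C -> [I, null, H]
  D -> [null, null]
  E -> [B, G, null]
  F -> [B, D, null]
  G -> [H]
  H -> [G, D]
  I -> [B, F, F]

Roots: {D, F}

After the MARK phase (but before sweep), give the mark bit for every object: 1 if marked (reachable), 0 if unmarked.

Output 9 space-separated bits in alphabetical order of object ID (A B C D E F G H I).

Roots: D F
Mark D: refs=null null, marked=D
Mark F: refs=B D null, marked=D F
Mark B: refs=D D, marked=B D F
Unmarked (collected): A C E G H I

Answer: 0 1 0 1 0 1 0 0 0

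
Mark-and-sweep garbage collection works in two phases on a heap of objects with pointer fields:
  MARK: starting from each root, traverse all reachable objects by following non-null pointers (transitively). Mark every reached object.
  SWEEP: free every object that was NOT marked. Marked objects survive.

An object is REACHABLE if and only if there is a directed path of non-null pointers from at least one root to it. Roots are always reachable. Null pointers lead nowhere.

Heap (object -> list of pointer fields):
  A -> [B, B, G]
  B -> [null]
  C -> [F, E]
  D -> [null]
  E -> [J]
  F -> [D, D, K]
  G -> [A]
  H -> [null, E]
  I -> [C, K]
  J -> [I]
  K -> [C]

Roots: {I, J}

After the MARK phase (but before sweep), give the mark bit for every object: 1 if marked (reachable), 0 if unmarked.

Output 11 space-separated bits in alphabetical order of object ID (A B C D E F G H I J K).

Answer: 0 0 1 1 1 1 0 0 1 1 1

Derivation:
Roots: I J
Mark I: refs=C K, marked=I
Mark J: refs=I, marked=I J
Mark C: refs=F E, marked=C I J
Mark K: refs=C, marked=C I J K
Mark F: refs=D D K, marked=C F I J K
Mark E: refs=J, marked=C E F I J K
Mark D: refs=null, marked=C D E F I J K
Unmarked (collected): A B G H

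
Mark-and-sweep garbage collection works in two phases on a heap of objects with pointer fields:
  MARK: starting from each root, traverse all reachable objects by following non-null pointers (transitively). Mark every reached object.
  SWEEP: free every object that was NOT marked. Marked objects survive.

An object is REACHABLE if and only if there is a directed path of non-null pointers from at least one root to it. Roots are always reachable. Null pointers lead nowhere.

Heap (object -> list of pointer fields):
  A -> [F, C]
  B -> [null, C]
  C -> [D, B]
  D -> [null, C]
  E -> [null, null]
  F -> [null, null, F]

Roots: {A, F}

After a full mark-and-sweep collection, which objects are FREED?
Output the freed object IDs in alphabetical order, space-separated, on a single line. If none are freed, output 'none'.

Roots: A F
Mark A: refs=F C, marked=A
Mark F: refs=null null F, marked=A F
Mark C: refs=D B, marked=A C F
Mark D: refs=null C, marked=A C D F
Mark B: refs=null C, marked=A B C D F
Unmarked (collected): E

Answer: E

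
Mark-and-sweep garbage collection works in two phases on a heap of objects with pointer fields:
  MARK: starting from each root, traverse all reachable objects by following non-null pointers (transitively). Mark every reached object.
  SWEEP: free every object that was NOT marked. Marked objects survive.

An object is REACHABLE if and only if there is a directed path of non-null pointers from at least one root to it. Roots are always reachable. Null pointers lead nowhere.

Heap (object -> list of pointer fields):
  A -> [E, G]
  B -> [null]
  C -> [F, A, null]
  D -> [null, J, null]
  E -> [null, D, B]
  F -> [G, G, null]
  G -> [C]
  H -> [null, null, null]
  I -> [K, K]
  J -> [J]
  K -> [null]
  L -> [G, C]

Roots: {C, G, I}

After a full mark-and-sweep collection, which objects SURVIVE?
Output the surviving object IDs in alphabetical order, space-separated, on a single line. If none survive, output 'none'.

Answer: A B C D E F G I J K

Derivation:
Roots: C G I
Mark C: refs=F A null, marked=C
Mark G: refs=C, marked=C G
Mark I: refs=K K, marked=C G I
Mark F: refs=G G null, marked=C F G I
Mark A: refs=E G, marked=A C F G I
Mark K: refs=null, marked=A C F G I K
Mark E: refs=null D B, marked=A C E F G I K
Mark D: refs=null J null, marked=A C D E F G I K
Mark B: refs=null, marked=A B C D E F G I K
Mark J: refs=J, marked=A B C D E F G I J K
Unmarked (collected): H L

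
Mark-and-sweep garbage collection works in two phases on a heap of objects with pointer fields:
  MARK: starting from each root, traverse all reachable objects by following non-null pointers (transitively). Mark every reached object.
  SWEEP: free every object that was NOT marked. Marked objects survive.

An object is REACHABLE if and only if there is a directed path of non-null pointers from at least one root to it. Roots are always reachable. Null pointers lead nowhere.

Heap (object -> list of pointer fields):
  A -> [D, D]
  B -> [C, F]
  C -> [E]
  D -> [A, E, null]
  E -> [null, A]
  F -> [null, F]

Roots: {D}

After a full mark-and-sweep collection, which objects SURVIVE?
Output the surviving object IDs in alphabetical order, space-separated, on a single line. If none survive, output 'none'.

Roots: D
Mark D: refs=A E null, marked=D
Mark A: refs=D D, marked=A D
Mark E: refs=null A, marked=A D E
Unmarked (collected): B C F

Answer: A D E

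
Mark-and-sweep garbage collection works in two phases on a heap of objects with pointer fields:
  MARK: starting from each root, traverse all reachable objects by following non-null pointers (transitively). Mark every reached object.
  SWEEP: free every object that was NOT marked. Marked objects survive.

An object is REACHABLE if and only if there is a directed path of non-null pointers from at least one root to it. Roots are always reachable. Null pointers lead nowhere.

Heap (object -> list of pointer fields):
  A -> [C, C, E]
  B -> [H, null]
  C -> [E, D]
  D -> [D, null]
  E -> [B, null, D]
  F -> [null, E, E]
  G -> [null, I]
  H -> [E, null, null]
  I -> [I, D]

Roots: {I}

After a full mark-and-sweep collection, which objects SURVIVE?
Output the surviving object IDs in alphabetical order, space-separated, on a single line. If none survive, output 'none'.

Answer: D I

Derivation:
Roots: I
Mark I: refs=I D, marked=I
Mark D: refs=D null, marked=D I
Unmarked (collected): A B C E F G H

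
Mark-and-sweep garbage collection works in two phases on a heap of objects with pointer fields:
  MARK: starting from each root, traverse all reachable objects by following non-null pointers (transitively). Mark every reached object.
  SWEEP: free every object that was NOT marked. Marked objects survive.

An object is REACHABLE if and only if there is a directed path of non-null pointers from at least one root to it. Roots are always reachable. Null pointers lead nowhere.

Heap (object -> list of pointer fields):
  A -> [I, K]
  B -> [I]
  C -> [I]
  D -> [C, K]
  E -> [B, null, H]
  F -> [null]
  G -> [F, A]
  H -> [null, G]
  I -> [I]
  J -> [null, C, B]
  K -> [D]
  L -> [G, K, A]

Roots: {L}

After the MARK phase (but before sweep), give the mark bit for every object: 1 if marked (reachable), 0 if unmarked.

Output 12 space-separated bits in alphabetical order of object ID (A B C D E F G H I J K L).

Answer: 1 0 1 1 0 1 1 0 1 0 1 1

Derivation:
Roots: L
Mark L: refs=G K A, marked=L
Mark G: refs=F A, marked=G L
Mark K: refs=D, marked=G K L
Mark A: refs=I K, marked=A G K L
Mark F: refs=null, marked=A F G K L
Mark D: refs=C K, marked=A D F G K L
Mark I: refs=I, marked=A D F G I K L
Mark C: refs=I, marked=A C D F G I K L
Unmarked (collected): B E H J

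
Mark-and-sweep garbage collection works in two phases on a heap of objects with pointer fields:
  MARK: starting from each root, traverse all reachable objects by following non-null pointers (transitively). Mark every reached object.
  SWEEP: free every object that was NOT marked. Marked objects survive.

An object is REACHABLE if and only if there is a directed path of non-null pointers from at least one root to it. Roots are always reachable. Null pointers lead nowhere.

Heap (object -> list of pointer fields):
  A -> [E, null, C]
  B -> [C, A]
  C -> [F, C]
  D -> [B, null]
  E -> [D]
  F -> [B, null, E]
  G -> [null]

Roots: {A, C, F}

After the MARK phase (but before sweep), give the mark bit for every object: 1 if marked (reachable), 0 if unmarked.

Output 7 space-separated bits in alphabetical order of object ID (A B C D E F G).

Roots: A C F
Mark A: refs=E null C, marked=A
Mark C: refs=F C, marked=A C
Mark F: refs=B null E, marked=A C F
Mark E: refs=D, marked=A C E F
Mark B: refs=C A, marked=A B C E F
Mark D: refs=B null, marked=A B C D E F
Unmarked (collected): G

Answer: 1 1 1 1 1 1 0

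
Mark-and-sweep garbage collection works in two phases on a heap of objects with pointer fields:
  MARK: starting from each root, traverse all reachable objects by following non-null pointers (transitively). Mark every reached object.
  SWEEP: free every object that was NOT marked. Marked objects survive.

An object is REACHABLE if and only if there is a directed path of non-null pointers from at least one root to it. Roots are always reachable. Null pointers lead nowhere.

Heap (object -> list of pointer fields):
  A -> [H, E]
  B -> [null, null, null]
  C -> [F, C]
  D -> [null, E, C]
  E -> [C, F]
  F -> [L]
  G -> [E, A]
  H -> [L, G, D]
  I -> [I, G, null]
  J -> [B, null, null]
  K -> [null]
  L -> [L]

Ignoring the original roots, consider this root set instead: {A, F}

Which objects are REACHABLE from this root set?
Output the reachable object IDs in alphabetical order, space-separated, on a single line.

Answer: A C D E F G H L

Derivation:
Roots: A F
Mark A: refs=H E, marked=A
Mark F: refs=L, marked=A F
Mark H: refs=L G D, marked=A F H
Mark E: refs=C F, marked=A E F H
Mark L: refs=L, marked=A E F H L
Mark G: refs=E A, marked=A E F G H L
Mark D: refs=null E C, marked=A D E F G H L
Mark C: refs=F C, marked=A C D E F G H L
Unmarked (collected): B I J K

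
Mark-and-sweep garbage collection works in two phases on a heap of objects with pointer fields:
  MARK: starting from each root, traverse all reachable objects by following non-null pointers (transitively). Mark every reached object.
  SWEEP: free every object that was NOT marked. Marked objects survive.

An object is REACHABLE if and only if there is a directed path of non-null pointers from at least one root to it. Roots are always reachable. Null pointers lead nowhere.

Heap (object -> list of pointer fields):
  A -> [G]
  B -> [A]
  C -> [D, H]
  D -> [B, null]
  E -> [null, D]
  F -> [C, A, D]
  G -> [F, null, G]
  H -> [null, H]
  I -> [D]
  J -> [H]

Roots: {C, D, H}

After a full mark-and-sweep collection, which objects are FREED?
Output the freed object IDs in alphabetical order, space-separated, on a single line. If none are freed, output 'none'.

Roots: C D H
Mark C: refs=D H, marked=C
Mark D: refs=B null, marked=C D
Mark H: refs=null H, marked=C D H
Mark B: refs=A, marked=B C D H
Mark A: refs=G, marked=A B C D H
Mark G: refs=F null G, marked=A B C D G H
Mark F: refs=C A D, marked=A B C D F G H
Unmarked (collected): E I J

Answer: E I J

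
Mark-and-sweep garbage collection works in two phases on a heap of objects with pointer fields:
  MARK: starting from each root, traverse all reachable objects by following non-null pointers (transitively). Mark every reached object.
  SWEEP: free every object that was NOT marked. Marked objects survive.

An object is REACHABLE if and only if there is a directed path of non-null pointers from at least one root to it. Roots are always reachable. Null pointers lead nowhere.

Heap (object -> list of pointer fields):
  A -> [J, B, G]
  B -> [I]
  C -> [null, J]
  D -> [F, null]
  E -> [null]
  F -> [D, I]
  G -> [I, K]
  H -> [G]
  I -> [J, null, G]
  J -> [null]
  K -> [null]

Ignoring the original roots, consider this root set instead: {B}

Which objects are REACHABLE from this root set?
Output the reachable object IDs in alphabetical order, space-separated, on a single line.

Roots: B
Mark B: refs=I, marked=B
Mark I: refs=J null G, marked=B I
Mark J: refs=null, marked=B I J
Mark G: refs=I K, marked=B G I J
Mark K: refs=null, marked=B G I J K
Unmarked (collected): A C D E F H

Answer: B G I J K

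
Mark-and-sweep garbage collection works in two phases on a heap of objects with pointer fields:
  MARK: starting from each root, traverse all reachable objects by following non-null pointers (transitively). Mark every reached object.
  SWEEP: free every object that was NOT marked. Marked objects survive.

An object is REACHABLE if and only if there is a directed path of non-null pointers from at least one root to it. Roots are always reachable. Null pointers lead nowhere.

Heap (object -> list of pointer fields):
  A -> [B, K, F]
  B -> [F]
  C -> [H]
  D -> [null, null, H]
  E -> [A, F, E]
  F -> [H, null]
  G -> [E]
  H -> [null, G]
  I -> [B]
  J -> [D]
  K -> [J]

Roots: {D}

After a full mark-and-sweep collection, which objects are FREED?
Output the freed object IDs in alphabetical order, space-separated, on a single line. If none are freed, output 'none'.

Answer: C I

Derivation:
Roots: D
Mark D: refs=null null H, marked=D
Mark H: refs=null G, marked=D H
Mark G: refs=E, marked=D G H
Mark E: refs=A F E, marked=D E G H
Mark A: refs=B K F, marked=A D E G H
Mark F: refs=H null, marked=A D E F G H
Mark B: refs=F, marked=A B D E F G H
Mark K: refs=J, marked=A B D E F G H K
Mark J: refs=D, marked=A B D E F G H J K
Unmarked (collected): C I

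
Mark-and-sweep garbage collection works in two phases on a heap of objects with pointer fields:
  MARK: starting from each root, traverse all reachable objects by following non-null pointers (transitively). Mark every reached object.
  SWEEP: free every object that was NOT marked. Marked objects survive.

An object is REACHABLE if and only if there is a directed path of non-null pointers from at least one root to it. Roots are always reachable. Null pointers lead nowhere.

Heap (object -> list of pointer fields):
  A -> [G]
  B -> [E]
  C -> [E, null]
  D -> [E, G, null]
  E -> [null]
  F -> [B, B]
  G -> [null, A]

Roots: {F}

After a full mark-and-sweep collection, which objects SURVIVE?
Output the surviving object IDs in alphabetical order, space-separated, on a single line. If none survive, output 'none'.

Answer: B E F

Derivation:
Roots: F
Mark F: refs=B B, marked=F
Mark B: refs=E, marked=B F
Mark E: refs=null, marked=B E F
Unmarked (collected): A C D G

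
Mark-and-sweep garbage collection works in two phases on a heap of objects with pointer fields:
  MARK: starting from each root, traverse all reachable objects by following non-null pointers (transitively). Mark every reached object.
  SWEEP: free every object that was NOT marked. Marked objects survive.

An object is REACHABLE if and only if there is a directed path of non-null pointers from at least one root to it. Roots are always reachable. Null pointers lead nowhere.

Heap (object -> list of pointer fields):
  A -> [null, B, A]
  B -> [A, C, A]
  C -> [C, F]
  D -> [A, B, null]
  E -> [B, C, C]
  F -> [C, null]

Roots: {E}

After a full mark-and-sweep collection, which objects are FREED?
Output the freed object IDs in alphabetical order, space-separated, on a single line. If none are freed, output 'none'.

Answer: D

Derivation:
Roots: E
Mark E: refs=B C C, marked=E
Mark B: refs=A C A, marked=B E
Mark C: refs=C F, marked=B C E
Mark A: refs=null B A, marked=A B C E
Mark F: refs=C null, marked=A B C E F
Unmarked (collected): D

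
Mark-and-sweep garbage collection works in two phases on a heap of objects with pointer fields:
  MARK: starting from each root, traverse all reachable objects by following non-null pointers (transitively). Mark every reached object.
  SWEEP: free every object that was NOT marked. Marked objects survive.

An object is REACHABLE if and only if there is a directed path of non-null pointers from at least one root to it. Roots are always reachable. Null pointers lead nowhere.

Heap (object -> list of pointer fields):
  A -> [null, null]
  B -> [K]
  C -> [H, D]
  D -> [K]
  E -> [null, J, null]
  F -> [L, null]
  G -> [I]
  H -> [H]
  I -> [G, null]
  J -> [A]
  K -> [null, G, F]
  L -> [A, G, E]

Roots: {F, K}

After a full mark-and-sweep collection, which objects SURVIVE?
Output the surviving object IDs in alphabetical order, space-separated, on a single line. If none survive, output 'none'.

Answer: A E F G I J K L

Derivation:
Roots: F K
Mark F: refs=L null, marked=F
Mark K: refs=null G F, marked=F K
Mark L: refs=A G E, marked=F K L
Mark G: refs=I, marked=F G K L
Mark A: refs=null null, marked=A F G K L
Mark E: refs=null J null, marked=A E F G K L
Mark I: refs=G null, marked=A E F G I K L
Mark J: refs=A, marked=A E F G I J K L
Unmarked (collected): B C D H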